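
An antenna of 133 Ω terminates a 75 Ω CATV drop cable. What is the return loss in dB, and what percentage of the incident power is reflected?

RL ≈ 11.1 dB; 7.78% of incident power reflected

Γ = (133 − 75)/(133 + 75) = 0.279
RL = −20·log₁₀(0.279) = 11.1 dB
P_refl/P_inc = |Γ|² = 0.0778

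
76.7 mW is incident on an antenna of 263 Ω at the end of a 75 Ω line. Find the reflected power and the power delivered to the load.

Γ = (263 − 75)/(263 + 75) = 0.556
|Γ|² = 0.309
P_refl = |Γ|²·P_inc = 23.7 mW, P_del = (1 − |Γ|²)·P_inc = 53 mW

P_reflected ≈ 23.7 mW; P_delivered ≈ 53 mW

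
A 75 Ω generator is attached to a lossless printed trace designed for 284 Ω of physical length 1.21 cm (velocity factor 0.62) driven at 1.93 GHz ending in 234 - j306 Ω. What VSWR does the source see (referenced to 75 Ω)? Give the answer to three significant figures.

VSWR ≈ 1.81

λ = v/f = 0.62·c / 1.93 GHz = 0.0964 m
βl = 2π·l/λ = 2π × 0.126 = 45.2°
tan(βl) = 1.01
Z_in = Z_0·(Z_L + jZ_0·tanβl)/(Z_0 + jZ_L·tanβl) = 93.6 − j46.8 Ω
Γ_s = (Z_in − Z_s)/(Z_in + Z_s) = (18.6 − j46.8)/(169 − j46.8), |Γ_s| = 0.288
VSWR = (1 + |Γ_s|)/(1 − |Γ_s|)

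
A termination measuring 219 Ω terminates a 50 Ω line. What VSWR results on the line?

Γ = (219 − 50)/(219 + 50) = 0.628
VSWR = (1 + 0.628)/(1 − 0.628)

VSWR ≈ 4.38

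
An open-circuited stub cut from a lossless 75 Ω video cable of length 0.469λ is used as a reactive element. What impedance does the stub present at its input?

Z_in ≈ +j380 Ω

βl = 2π × 0.469 = 169°
tan(βl) = -0.197
For an open-circuited stub, Z_in = −jZ_0·cot(βl) = −jZ_0/tan(βl)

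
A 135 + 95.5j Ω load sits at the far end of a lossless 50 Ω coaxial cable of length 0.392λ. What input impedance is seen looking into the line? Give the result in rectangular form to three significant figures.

βl = 2π × 0.392 = 141°
tan(βl) = tan(141°) = -0.806
Z_in = Z_0·(Z_L + jZ_0·tanβl)/(Z_0 + jZ_L·tanβl)
     = 50·(135 + j55.2)/(127 − j109)

Z_in ≈ 19.9 + j38.8 Ω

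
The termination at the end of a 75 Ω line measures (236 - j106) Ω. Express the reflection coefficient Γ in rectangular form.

Γ = (Z_L − Z_0)/(Z_L + Z_0) = (161 − j106)/(311 − j106)

Γ ≈ 0.568 − j0.147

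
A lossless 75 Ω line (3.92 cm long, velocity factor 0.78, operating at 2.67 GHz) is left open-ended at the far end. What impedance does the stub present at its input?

λ = v/f = 0.78·c / 2.67 GHz = 0.0876 m
βl = 2π·l/λ = 2π × 0.447 = 161°
tan(βl) = -0.344
For an open-ended stub, Z_in = −jZ_0·cot(βl) = −jZ_0/tan(βl)

Z_in ≈ +j218 Ω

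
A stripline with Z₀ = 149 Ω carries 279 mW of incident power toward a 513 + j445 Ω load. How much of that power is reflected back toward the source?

|Γ| = |(364 + j445)/(662 + j445)| = 0.721
|Γ|² = 0.519
P_refl = |Γ|²·P_inc = 145 mW, P_del = (1 − |Γ|²)·P_inc = 134 mW

P_reflected ≈ 145 mW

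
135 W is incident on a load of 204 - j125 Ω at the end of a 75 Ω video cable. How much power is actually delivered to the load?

|Γ| = |(129 − j125)/(279 − j125)| = 0.588
|Γ|² = 0.345
P_refl = |Γ|²·P_inc = 46.6 W, P_del = (1 − |Γ|²)·P_inc = 88.4 W

P_delivered ≈ 88.4 W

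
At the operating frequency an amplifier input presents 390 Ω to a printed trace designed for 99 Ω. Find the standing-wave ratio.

VSWR ≈ 3.94

Γ = (390 − 99)/(390 + 99) = 0.595
VSWR = (1 + 0.595)/(1 − 0.595)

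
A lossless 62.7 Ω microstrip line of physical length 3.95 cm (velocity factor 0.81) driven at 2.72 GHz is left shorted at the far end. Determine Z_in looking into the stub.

Z_in ≈ −j23.9 Ω

λ = v/f = 0.81·c / 2.72 GHz = 0.0893 m
βl = 2π·l/λ = 2π × 0.442 = 159°
tan(βl) = -0.38
For a shorted stub, Z_in = jZ_0·tan(βl)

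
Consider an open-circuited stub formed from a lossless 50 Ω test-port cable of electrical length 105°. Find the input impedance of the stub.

tan(βl) = -3.73
For an open-circuited stub, Z_in = −jZ_0·cot(βl) = −jZ_0/tan(βl)

Z_in ≈ +j13.4 Ω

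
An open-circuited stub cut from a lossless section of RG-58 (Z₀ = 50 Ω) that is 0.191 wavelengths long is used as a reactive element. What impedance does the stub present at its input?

Z_in ≈ −j19.4 Ω

βl = 2π × 0.191 = 68.8°
tan(βl) = 2.57
For an open-circuited stub, Z_in = −jZ_0·cot(βl) = −jZ_0/tan(βl)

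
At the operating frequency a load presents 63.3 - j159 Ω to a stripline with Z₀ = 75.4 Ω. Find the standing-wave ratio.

VSWR ≈ 7.19

Γ = (Z_L − Z_0)/(Z_L + Z_0) = (-12.1 − j159)/(138.7 − j159)
|Γ| = 159/211 = 0.756
VSWR = (1 + |Γ|)/(1 − |Γ|) = 1.76/0.244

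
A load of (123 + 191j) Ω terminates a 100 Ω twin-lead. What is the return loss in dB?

Γ = (23 + j191)/(223 + j191), |Γ| = 0.655
RL = −20·log₁₀|Γ| = −20·log₁₀(0.655)

RL ≈ 3.67 dB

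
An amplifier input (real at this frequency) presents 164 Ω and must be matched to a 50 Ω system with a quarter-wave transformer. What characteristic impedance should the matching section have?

Z_qwt = √(Z_0·R_L) = √(50 × 164) = √8200

Z_qwt ≈ 90.6 Ω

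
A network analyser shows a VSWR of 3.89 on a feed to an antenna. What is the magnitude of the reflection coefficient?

|Γ| = (S − 1)/(S + 1) = (3.89 − 1)/(3.89 + 1) = 2.89/4.89

|Γ| ≈ 0.591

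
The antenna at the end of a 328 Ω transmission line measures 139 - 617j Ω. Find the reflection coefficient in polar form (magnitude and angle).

Γ ≈ 0.834 ∠ -54.2°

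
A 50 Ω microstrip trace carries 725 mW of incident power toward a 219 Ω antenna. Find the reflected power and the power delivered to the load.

Γ = (219 − 50)/(219 + 50) = 0.628
|Γ|² = 0.395
P_refl = |Γ|²·P_inc = 286 mW, P_del = (1 − |Γ|²)·P_inc = 439 mW

P_reflected ≈ 286 mW; P_delivered ≈ 439 mW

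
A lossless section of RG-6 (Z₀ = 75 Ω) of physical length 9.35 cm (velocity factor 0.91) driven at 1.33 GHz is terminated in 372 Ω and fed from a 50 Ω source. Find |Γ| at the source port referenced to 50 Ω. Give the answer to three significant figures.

|Γ| ≈ 0.754

λ = v/f = 0.91·c / 1.33 GHz = 0.205 m
βl = 2π·l/λ = 2π × 0.456 = 164°
tan(βl) = -0.287
Z_in = Z_0·(Z_L + jZ_0·tanβl)/(Z_0 + jZ_L·tanβl) = 133 + j168 Ω
Γ_s = (Z_in − Z_s)/(Z_in + Z_s) = (83 + j168)/(183 + j168), |Γ_s| = 0.754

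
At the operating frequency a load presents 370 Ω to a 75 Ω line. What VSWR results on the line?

For a purely resistive load, VSWR = R_L/Z_0 or Z_0/R_L (whichever > 1) = 370/75

VSWR ≈ 4.93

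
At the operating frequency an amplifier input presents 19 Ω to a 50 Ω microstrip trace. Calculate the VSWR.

VSWR ≈ 2.63

Γ = (19 − 50)/(19 + 50) = -0.449
VSWR = (1 + 0.449)/(1 − 0.449)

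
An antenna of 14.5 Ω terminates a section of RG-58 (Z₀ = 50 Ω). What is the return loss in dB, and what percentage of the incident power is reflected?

Γ = (14.5 − 50)/(14.5 + 50) = -0.55
RL = −20·log₁₀(0.55) = 5.19 dB
P_refl/P_inc = |Γ|² = 0.303

RL ≈ 5.19 dB; 30.3% of incident power reflected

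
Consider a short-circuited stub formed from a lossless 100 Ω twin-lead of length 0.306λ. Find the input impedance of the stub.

βl = 2π × 0.306 = 110°
tan(βl) = -2.72
For a short-circuited stub, Z_in = jZ_0·tan(βl)

Z_in ≈ −j272 Ω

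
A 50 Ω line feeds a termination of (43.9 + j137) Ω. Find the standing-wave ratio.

Γ = (Z_L − Z_0)/(Z_L + Z_0) = (-6.1 + j137)/(93.9 + j137)
|Γ| = 137/166 = 0.826
VSWR = (1 + |Γ|)/(1 − |Γ|) = 1.83/0.174

VSWR ≈ 10.5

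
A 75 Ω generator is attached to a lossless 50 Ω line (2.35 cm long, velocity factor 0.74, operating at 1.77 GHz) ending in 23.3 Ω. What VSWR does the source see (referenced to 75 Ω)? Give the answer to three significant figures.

λ = v/f = 0.74·c / 1.77 GHz = 0.125 m
βl = 2π·l/λ = 2π × 0.187 = 67.5°
tan(βl) = 2.41
Z_in = Z_0·(Z_L + jZ_0·tanβl)/(Z_0 + jZ_L·tanβl) = 70.1 + j41.7 Ω
Γ_s = (Z_in − Z_s)/(Z_in + Z_s) = (-4.88 + j41.7)/(145 + j41.7), |Γ_s| = 0.278
VSWR = (1 + |Γ_s|)/(1 − |Γ_s|)

VSWR ≈ 1.77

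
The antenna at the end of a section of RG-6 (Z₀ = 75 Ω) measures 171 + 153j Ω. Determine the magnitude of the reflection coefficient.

|Γ| ≈ 0.623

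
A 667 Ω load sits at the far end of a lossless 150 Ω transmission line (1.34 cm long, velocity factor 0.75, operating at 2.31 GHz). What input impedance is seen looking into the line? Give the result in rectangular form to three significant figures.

λ = v/f = 0.75·c / 2.31 GHz = 0.0974 m
βl = 2π·l/λ = 2π × 0.138 = 49.5°
tan(βl) = tan(49.5°) = 1.17
Z_in = Z_0·(Z_L + jZ_0·tanβl)/(Z_0 + jZ_L·tanβl)
     = 150·(667 + j176)/(150 + j782)

Z_in ≈ 56.2 − j117 Ω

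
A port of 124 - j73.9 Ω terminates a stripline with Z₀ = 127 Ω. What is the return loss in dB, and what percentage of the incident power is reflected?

RL ≈ 11 dB; 7.99% of incident power reflected

Γ = (-3 − j73.9)/(251 − j73.9), |Γ| = 0.283
RL = −20·log₁₀(0.283) = 11 dB
P_refl/P_inc = |Γ|² = 0.0799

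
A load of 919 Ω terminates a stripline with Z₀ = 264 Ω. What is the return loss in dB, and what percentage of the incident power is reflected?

Γ = (919 − 264)/(919 + 264) = 0.554
RL = −20·log₁₀(0.554) = 5.13 dB
P_refl/P_inc = |Γ|² = 0.307

RL ≈ 5.13 dB; 30.7% of incident power reflected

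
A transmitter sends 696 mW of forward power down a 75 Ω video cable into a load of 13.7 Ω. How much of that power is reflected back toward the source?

P_reflected ≈ 332 mW

Γ = (13.7 − 75)/(13.7 + 75) = -0.691
|Γ|² = 0.478
P_refl = |Γ|²·P_inc = 332 mW, P_del = (1 − |Γ|²)·P_inc = 364 mW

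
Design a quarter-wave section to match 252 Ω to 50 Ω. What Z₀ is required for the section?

Z_qwt ≈ 112 Ω

Z_qwt = √(Z_0·R_L) = √(50 × 252) = √12600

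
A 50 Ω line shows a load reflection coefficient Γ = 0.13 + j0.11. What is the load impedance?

Z_L ≈ 63.1 + j14.3 Ω

Z_L = Z_0·(1 + Γ)/(1 − Γ) = 50·(1.13 + j0.11)/(0.87 − j0.11)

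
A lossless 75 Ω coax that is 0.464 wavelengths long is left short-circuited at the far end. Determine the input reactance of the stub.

βl = 2π × 0.464 = 167°
tan(βl) = -0.23
For a short-circuited stub, Z_in = jZ_0·tan(βl)

X_in ≈ -17.3 Ω (capacitive)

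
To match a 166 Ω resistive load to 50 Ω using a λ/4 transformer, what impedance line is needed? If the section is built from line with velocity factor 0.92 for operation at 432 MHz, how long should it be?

Z_qwt = √(Z_0·R_L) = √(50 × 166) = √8300
λ = 0.92·c/f = 0.639 m, so l = λ/4 = 0.16 m

Z_qwt ≈ 91.1 Ω; length ≈ 16 cm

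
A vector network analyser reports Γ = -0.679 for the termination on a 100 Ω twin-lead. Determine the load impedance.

Z_L = Z_0·(1 + Γ)/(1 − Γ) = 100·(0.321)/(1.68)

Z_L ≈ 19.1 Ω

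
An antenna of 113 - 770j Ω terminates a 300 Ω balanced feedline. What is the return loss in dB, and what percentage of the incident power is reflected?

Γ = (-187 − j770)/(413 − j770), |Γ| = 0.907
RL = −20·log₁₀(0.907) = 0.849 dB
P_refl/P_inc = |Γ|² = 0.822

RL ≈ 0.849 dB; 82.2% of incident power reflected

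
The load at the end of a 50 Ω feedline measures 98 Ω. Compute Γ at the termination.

Γ = 0.324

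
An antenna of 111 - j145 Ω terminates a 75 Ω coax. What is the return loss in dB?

RL ≈ 3.97 dB

Γ = (36 − j145)/(186 − j145), |Γ| = 0.633
RL = −20·log₁₀|Γ| = −20·log₁₀(0.633)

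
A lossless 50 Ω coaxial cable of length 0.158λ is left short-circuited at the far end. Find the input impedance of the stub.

βl = 2π × 0.158 = 56.9°
tan(βl) = 1.53
For a short-circuited stub, Z_in = jZ_0·tan(βl)

Z_in ≈ +j76.6 Ω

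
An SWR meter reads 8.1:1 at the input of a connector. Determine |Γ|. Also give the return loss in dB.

|Γ| ≈ 0.78; return loss ≈ 2.16 dB

|Γ| = (S − 1)/(S + 1) = (8.1 − 1)/(8.1 + 1) = 7.1/9.1
RL = −20·log₁₀|Γ| = −20·log₁₀(0.78)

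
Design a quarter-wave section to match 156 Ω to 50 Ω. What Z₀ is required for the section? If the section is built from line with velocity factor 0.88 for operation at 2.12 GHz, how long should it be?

Z_qwt ≈ 88.3 Ω; length ≈ 3.11 cm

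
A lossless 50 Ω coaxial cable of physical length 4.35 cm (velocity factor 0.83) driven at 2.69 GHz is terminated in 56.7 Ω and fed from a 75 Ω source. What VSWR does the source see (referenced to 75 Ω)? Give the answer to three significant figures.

λ = v/f = 0.83·c / 2.69 GHz = 0.0926 m
βl = 2π·l/λ = 2π × 0.47 = 169°
tan(βl) = -0.191
Z_in = Z_0·(Z_L + jZ_0·tanβl)/(Z_0 + jZ_L·tanβl) = 56.1 + j2.61 Ω
Γ_s = (Z_in − Z_s)/(Z_in + Z_s) = (-18.9 + j2.61)/(131 + j2.61), |Γ_s| = 0.145
VSWR = (1 + |Γ_s|)/(1 − |Γ_s|)

VSWR ≈ 1.34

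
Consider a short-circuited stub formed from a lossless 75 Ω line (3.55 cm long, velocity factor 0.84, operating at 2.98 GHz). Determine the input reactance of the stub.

λ = v/f = 0.84·c / 2.98 GHz = 0.0846 m
βl = 2π·l/λ = 2π × 0.42 = 151°
tan(βl) = -0.551
For a short-circuited stub, Z_in = jZ_0·tan(βl)

X_in ≈ -41.4 Ω (capacitive)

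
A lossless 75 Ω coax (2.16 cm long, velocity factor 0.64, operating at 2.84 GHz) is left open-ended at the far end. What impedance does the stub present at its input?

Z_in ≈ +j35 Ω

λ = v/f = 0.64·c / 2.84 GHz = 0.0676 m
βl = 2π·l/λ = 2π × 0.32 = 115°
tan(βl) = -2.14
For an open-ended stub, Z_in = −jZ_0·cot(βl) = −jZ_0/tan(βl)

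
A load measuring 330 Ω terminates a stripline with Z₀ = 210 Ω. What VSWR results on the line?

For a purely resistive load, VSWR = R_L/Z_0 or Z_0/R_L (whichever > 1) = 330/210

VSWR ≈ 1.57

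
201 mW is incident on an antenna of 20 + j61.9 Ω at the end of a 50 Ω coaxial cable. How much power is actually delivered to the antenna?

P_delivered ≈ 92.1 mW

|Γ| = |(-30 + j61.9)/(70 + j61.9)| = 0.736
|Γ|² = 0.542
P_refl = |Γ|²·P_inc = 109 mW, P_del = (1 − |Γ|²)·P_inc = 92.1 mW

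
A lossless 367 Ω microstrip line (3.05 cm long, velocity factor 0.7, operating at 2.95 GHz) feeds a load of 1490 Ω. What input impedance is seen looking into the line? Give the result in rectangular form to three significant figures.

λ = v/f = 0.7·c / 2.95 GHz = 0.0712 m
βl = 2π·l/λ = 2π × 0.428 = 154°
tan(βl) = tan(154°) = -0.482
Z_in = Z_0·(Z_L + jZ_0·tanβl)/(Z_0 + jZ_L·tanβl)
     = 367·(1490 − j177)/(367 − j719)

Z_in ≈ 380 + j567 Ω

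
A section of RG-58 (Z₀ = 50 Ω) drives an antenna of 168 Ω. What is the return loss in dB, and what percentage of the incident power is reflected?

Γ = (168 − 50)/(168 + 50) = 0.541
RL = −20·log₁₀(0.541) = 5.33 dB
P_refl/P_inc = |Γ|² = 0.293

RL ≈ 5.33 dB; 29.3% of incident power reflected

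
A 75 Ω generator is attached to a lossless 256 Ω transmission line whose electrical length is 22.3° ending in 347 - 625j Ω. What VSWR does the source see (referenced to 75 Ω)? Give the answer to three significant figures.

VSWR ≈ 13.6

tan(βl) = 0.41
Z_in = Z_0·(Z_L + jZ_0·tanβl)/(Z_0 + jZ_L·tanβl) = 94 − j286 Ω
Γ_s = (Z_in − Z_s)/(Z_in + Z_s) = (19 − j286)/(169 − j286), |Γ_s| = 0.863
VSWR = (1 + |Γ_s|)/(1 − |Γ_s|)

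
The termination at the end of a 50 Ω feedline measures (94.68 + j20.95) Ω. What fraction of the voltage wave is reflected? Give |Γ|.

|Γ| ≈ 0.338

Γ = (Z_L − Z_0)/(Z_L + Z_0) = (44.68 + j20.95)/(144.7 + j20.95)
|Γ| = 49.3/146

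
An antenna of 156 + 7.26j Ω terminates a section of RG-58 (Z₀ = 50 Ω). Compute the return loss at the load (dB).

RL ≈ 5.76 dB

Γ = (106 + j7.26)/(206 + j7.26), |Γ| = 0.515
RL = −20·log₁₀|Γ| = −20·log₁₀(0.515)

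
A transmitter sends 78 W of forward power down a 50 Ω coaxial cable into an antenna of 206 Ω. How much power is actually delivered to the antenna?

Γ = (206 − 50)/(206 + 50) = 0.609
|Γ|² = 0.371
P_refl = |Γ|²·P_inc = 29 W, P_del = (1 − |Γ|²)·P_inc = 49 W

P_delivered ≈ 49 W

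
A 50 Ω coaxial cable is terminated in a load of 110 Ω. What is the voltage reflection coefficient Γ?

Γ = 0.375

Γ = (Z_L − Z_0)/(Z_L + Z_0) = (110 − 50)/(110 + 50) = 60/160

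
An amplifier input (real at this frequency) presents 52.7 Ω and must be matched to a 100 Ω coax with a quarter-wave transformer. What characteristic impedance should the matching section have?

Z_qwt = √(Z_0·R_L) = √(100 × 52.7) = √5270

Z_qwt ≈ 72.6 Ω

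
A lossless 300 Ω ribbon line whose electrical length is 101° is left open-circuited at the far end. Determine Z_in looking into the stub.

tan(βl) = -5.14
For an open-circuited stub, Z_in = −jZ_0·cot(βl) = −jZ_0/tan(βl)

Z_in ≈ +j58.3 Ω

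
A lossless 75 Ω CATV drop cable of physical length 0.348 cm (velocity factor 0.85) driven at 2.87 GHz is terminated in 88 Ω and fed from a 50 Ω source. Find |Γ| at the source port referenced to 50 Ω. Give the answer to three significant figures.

λ = v/f = 0.85·c / 2.87 GHz = 0.0889 m
βl = 2π·l/λ = 2π × 0.0392 = 14.1°
tan(βl) = 0.251
Z_in = Z_0·(Z_L + jZ_0·tanβl)/(Z_0 + jZ_L·tanβl) = 86.1 − j6.53 Ω
Γ_s = (Z_in − Z_s)/(Z_in + Z_s) = (36.1 − j6.53)/(136 − j6.53), |Γ_s| = 0.269

|Γ| ≈ 0.269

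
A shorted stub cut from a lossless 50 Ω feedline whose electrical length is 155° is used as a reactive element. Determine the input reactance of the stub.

tan(βl) = -0.466
For a shorted stub, Z_in = jZ_0·tan(βl)

X_in ≈ -23.3 Ω (capacitive)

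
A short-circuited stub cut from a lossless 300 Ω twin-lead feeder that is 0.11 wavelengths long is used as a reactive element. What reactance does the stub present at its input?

X_in ≈ 248 Ω (inductive)

βl = 2π × 0.11 = 39.6°
tan(βl) = 0.827
For a short-circuited stub, Z_in = jZ_0·tan(βl)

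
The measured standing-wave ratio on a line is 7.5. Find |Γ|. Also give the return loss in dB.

|Γ| = (S − 1)/(S + 1) = (7.5 − 1)/(7.5 + 1) = 6.5/8.5
RL = −20·log₁₀|Γ| = −20·log₁₀(0.765)

|Γ| ≈ 0.765; return loss ≈ 2.33 dB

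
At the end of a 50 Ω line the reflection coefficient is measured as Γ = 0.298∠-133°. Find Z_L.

Z_L = Z_0·(1 + Γ)/(1 − Γ) = 50·(0.797 − j0.218)/(1.2 + j0.218)

Z_L ≈ 30.5 − j14.6 Ω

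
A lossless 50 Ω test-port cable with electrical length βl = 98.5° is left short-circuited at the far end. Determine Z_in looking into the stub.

Z_in ≈ −j335 Ω

tan(βl) = -6.69
For a short-circuited stub, Z_in = jZ_0·tan(βl)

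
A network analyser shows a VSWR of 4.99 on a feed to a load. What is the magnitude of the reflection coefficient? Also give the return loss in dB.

|Γ| ≈ 0.666; return loss ≈ 3.53 dB

|Γ| = (S − 1)/(S + 1) = (4.99 − 1)/(4.99 + 1) = 3.99/5.99
RL = −20·log₁₀|Γ| = −20·log₁₀(0.666)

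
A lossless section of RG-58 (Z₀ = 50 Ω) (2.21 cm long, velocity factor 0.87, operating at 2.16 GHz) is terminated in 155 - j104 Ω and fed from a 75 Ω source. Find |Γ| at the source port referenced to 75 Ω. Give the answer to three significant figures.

|Γ| ≈ 0.738

λ = v/f = 0.87·c / 2.16 GHz = 0.121 m
βl = 2π·l/λ = 2π × 0.183 = 65.8°
tan(βl) = 2.23
Z_in = Z_0·(Z_L + jZ_0·tanβl)/(Z_0 + jZ_L·tanβl) = 11.6 − j12.9 Ω
Γ_s = (Z_in − Z_s)/(Z_in + Z_s) = (-63.4 − j12.9)/(86.6 − j12.9), |Γ_s| = 0.738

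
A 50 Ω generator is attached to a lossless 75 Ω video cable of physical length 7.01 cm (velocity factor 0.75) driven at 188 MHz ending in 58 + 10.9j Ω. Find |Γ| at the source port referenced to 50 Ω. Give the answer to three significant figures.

|Γ| ≈ 0.229

λ = v/f = 0.75·c / 188 MHz = 1.2 m
βl = 2π·l/λ = 2π × 0.0586 = 21.1°
tan(βl) = 0.386
Z_in = Z_0·(Z_L + jZ_0·tanβl)/(Z_0 + jZ_L·tanβl) = 68 + j20.7 Ω
Γ_s = (Z_in − Z_s)/(Z_in + Z_s) = (18 + j20.7)/(118 + j20.7), |Γ_s| = 0.229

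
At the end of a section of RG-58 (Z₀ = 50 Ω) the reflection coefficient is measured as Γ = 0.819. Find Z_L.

Z_L ≈ 502 Ω

Z_L = Z_0·(1 + Γ)/(1 − Γ) = 50·(1.82)/(0.181)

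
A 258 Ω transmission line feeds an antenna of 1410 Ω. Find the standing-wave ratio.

VSWR ≈ 5.47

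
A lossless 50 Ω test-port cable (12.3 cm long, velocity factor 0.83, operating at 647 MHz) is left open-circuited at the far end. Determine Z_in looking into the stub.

Z_in ≈ +j23.4 Ω

λ = v/f = 0.83·c / 647 MHz = 0.385 m
βl = 2π·l/λ = 2π × 0.32 = 115°
tan(βl) = -2.14
For an open-circuited stub, Z_in = −jZ_0·cot(βl) = −jZ_0/tan(βl)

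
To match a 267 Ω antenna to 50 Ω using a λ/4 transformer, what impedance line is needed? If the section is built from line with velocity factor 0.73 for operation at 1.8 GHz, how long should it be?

Z_qwt = √(Z_0·R_L) = √(50 × 267) = √13350
λ = 0.73·c/f = 0.122 m, so l = λ/4 = 0.0304 m

Z_qwt ≈ 116 Ω; length ≈ 3.04 cm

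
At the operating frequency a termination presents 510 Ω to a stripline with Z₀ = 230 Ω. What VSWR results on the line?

VSWR ≈ 2.22

Γ = (510 − 230)/(510 + 230) = 0.378
VSWR = (1 + 0.378)/(1 − 0.378)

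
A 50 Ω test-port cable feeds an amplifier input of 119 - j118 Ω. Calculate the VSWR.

VSWR ≈ 4.94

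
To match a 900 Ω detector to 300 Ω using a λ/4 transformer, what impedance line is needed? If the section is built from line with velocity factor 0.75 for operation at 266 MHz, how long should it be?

Z_qwt ≈ 520 Ω; length ≈ 21.1 cm

Z_qwt = √(Z_0·R_L) = √(300 × 900) = √270000
λ = 0.75·c/f = 0.846 m, so l = λ/4 = 0.211 m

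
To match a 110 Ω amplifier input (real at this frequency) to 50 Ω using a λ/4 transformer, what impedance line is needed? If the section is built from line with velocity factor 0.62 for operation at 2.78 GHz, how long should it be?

Z_qwt ≈ 74.2 Ω; length ≈ 1.67 cm

Z_qwt = √(Z_0·R_L) = √(50 × 110) = √5500
λ = 0.62·c/f = 0.0669 m, so l = λ/4 = 0.0167 m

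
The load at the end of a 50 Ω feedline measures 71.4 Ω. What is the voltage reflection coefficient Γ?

Γ = 0.176

Γ = (Z_L − Z_0)/(Z_L + Z_0) = (71.4 − 50)/(71.4 + 50) = 21.4/121.4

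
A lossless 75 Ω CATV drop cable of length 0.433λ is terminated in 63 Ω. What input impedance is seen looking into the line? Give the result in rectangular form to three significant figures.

βl = 2π × 0.433 = 156°
tan(βl) = tan(156°) = -0.448
Z_in = Z_0·(Z_L + jZ_0·tanβl)/(Z_0 + jZ_L·tanβl)
     = 75·(63 − j33.6)/(75 − j28.2)

Z_in ≈ 66.3 − j8.66 Ω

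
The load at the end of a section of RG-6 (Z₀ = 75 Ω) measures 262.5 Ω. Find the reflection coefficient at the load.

Γ = (Z_L − Z_0)/(Z_L + Z_0) = (262.5 − 75)/(262.5 + 75) = 187.5/337.5

Γ = 0.556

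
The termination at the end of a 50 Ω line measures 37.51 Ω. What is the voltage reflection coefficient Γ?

Γ = -0.143

Γ = (Z_L − Z_0)/(Z_L + Z_0) = (37.51 − 50)/(37.51 + 50) = -12.49/87.51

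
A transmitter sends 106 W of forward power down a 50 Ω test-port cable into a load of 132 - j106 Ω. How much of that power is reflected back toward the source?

P_reflected ≈ 42.9 W

|Γ| = |(82 − j106)/(182 − j106)| = 0.636
|Γ|² = 0.405
P_refl = |Γ|²·P_inc = 42.9 W, P_del = (1 − |Γ|²)·P_inc = 63.1 W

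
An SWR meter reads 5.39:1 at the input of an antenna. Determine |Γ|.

|Γ| = (S − 1)/(S + 1) = (5.39 − 1)/(5.39 + 1) = 4.39/6.39

|Γ| ≈ 0.687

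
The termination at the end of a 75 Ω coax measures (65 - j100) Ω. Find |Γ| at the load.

|Γ| ≈ 0.584

Γ = (Z_L − Z_0)/(Z_L + Z_0) = (-10 − j100)/(140 − j100)
|Γ| = 100/172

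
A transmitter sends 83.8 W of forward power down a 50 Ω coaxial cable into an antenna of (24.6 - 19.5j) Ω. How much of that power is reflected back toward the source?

P_reflected ≈ 14.5 W

|Γ| = |(-25.4 − j19.5)/(74.6 − j19.5)| = 0.415
|Γ|² = 0.172
P_refl = |Γ|²·P_inc = 14.5 W, P_del = (1 − |Γ|²)·P_inc = 69.3 W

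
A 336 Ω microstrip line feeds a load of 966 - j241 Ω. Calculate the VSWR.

Γ = (Z_L − Z_0)/(Z_L + Z_0) = (630 − j241)/(1302 − j241)
|Γ| = 675/1320 = 0.509
VSWR = (1 + |Γ|)/(1 − |Γ|) = 1.51/0.491

VSWR ≈ 3.08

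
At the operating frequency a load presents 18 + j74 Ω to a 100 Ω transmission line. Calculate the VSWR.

Γ = (Z_L − Z_0)/(Z_L + Z_0) = (-82 + j74)/(118 + j74)
|Γ| = 110/139 = 0.793
VSWR = (1 + |Γ|)/(1 − |Γ|) = 1.79/0.207

VSWR ≈ 8.66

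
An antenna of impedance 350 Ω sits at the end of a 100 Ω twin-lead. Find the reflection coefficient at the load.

Γ = 0.556

Γ = (Z_L − Z_0)/(Z_L + Z_0) = (350 − 100)/(350 + 100) = 250/450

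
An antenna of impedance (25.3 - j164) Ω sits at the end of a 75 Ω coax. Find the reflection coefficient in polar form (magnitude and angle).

Γ ≈ 0.891 ∠ -48.3°

Γ = (Z_L − Z_0)/(Z_L + Z_0) = (-49.7 − j164)/(100.3 − j164)
|Γ| = 171/192 = 0.891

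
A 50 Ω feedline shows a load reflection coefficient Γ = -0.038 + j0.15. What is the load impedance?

Z_L ≈ 44.4 + j13.6 Ω

Z_L = Z_0·(1 + Γ)/(1 − Γ) = 50·(0.962 + j0.15)/(1.04 − j0.15)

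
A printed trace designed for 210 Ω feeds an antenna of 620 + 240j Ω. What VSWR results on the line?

VSWR ≈ 3.44

Γ = (Z_L − Z_0)/(Z_L + Z_0) = (410 + j240)/(830 + j240)
|Γ| = 475/864 = 0.55
VSWR = (1 + |Γ|)/(1 − |Γ|) = 1.55/0.45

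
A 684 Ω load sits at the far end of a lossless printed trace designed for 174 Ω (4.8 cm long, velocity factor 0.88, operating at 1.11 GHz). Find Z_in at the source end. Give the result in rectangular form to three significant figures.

Z_in ≈ 48.3 − j50.5 Ω

λ = v/f = 0.88·c / 1.11 GHz = 0.238 m
βl = 2π·l/λ = 2π × 0.202 = 72.7°
tan(βl) = tan(72.7°) = 3.2
Z_in = Z_0·(Z_L + jZ_0·tanβl)/(Z_0 + jZ_L·tanβl)
     = 174·(684 + j557)/(174 + j2190)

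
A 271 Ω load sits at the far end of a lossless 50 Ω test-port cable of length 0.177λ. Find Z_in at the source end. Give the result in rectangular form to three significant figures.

βl = 2π × 0.177 = 63.7°
tan(βl) = tan(63.7°) = 2.03
Z_in = Z_0·(Z_L + jZ_0·tanβl)/(Z_0 + jZ_L·tanβl)
     = 50·(271 + j101)/(50 + j549)

Z_in ≈ 11.4 − j23.7 Ω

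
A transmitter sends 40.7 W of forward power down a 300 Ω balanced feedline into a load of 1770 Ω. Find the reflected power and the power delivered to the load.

P_reflected ≈ 20.5 W; P_delivered ≈ 20.2 W

Γ = (1770 − 300)/(1770 + 300) = 0.71
|Γ|² = 0.504
P_refl = |Γ|²·P_inc = 20.5 W, P_del = (1 − |Γ|²)·P_inc = 20.2 W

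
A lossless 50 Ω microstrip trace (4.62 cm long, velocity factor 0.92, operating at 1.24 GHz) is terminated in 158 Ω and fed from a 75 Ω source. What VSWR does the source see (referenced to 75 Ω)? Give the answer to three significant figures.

VSWR ≈ 4.57

λ = v/f = 0.92·c / 1.24 GHz = 0.223 m
βl = 2π·l/λ = 2π × 0.208 = 74.7°
tan(βl) = 3.66
Z_in = Z_0·(Z_L + jZ_0·tanβl)/(Z_0 + jZ_L·tanβl) = 16.9 − j12.2 Ω
Γ_s = (Z_in − Z_s)/(Z_in + Z_s) = (-58.1 − j12.2)/(91.9 − j12.2), |Γ_s| = 0.641
VSWR = (1 + |Γ_s|)/(1 − |Γ_s|)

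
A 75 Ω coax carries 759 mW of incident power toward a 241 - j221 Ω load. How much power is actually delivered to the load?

P_delivered ≈ 369 mW

|Γ| = |(166 − j221)/(316 − j221)| = 0.717
|Γ|² = 0.514
P_refl = |Γ|²·P_inc = 390 mW, P_del = (1 − |Γ|²)·P_inc = 369 mW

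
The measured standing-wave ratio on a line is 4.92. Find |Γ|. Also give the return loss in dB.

|Γ| ≈ 0.662; return loss ≈ 3.58 dB

|Γ| = (S − 1)/(S + 1) = (4.92 − 1)/(4.92 + 1) = 3.92/5.92
RL = −20·log₁₀|Γ| = −20·log₁₀(0.662)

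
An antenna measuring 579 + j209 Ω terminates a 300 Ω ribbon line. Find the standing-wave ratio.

VSWR ≈ 2.26

Γ = (Z_L − Z_0)/(Z_L + Z_0) = (279 + j209)/(879 + j209)
|Γ| = 349/904 = 0.386
VSWR = (1 + |Γ|)/(1 − |Γ|) = 1.39/0.614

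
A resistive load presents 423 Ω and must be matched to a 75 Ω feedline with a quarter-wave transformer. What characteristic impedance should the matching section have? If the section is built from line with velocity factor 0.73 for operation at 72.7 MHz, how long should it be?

Z_qwt ≈ 178 Ω; length ≈ 75.3 cm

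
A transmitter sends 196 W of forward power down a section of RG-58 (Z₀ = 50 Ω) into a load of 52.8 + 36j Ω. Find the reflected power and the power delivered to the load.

P_reflected ≈ 21.5 W; P_delivered ≈ 174 W

|Γ| = |(2.8 + j36)/(102.8 + j36)| = 0.332
|Γ|² = 0.11
P_refl = |Γ|²·P_inc = 21.5 W, P_del = (1 − |Γ|²)·P_inc = 174 W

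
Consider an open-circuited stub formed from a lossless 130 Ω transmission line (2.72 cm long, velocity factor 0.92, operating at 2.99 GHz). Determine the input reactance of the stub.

X_in ≈ 37.5 Ω (inductive)

λ = v/f = 0.92·c / 2.99 GHz = 0.0923 m
βl = 2π·l/λ = 2π × 0.295 = 106°
tan(βl) = -3.47
For an open-circuited stub, Z_in = −jZ_0·cot(βl) = −jZ_0/tan(βl)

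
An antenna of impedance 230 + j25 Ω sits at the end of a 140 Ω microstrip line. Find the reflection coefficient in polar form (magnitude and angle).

Γ ≈ 0.252 ∠ 11.7°

Γ = (Z_L − Z_0)/(Z_L + Z_0) = (90 + j25)/(370 + j25)
|Γ| = 93.4/371 = 0.252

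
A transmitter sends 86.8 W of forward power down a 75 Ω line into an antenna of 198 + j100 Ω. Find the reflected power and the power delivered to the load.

|Γ| = |(123 + j100)/(273 + j100)| = 0.545
|Γ|² = 0.297
P_refl = |Γ|²·P_inc = 25.8 W, P_del = (1 − |Γ|²)·P_inc = 61 W

P_reflected ≈ 25.8 W; P_delivered ≈ 61 W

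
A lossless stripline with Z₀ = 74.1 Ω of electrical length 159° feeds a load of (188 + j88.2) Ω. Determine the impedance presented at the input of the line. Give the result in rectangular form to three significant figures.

Z_in ≈ 70.2 + j88 Ω

tan(βl) = tan(159°) = -0.384
Z_in = Z_0·(Z_L + jZ_0·tanβl)/(Z_0 + jZ_L·tanβl)
     = 74.1·(188 + j59.8)/(108 − j72.2)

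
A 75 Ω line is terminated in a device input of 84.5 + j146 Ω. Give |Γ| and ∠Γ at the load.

Γ ≈ 0.677 ∠ 43.8°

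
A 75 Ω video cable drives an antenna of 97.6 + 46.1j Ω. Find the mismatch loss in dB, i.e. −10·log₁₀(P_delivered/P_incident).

Γ = (22.6 + j46.1)/(172.6 + j46.1), |Γ| = 0.287
|Γ|² = 0.0826, so P_del/P_inc = 1 − |Γ|² = 0.917
ML = −10·log₁₀(1 − |Γ|²)

mismatch loss ≈ 0.374 dB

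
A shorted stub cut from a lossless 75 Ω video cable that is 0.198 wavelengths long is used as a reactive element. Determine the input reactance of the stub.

βl = 2π × 0.198 = 71.3°
tan(βl) = 2.95
For a shorted stub, Z_in = jZ_0·tan(βl)

X_in ≈ 221 Ω (inductive)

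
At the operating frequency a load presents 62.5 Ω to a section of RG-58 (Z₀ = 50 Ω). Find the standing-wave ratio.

Γ = (62.5 − 50)/(62.5 + 50) = 0.111
VSWR = (1 + 0.111)/(1 − 0.111)

VSWR ≈ 1.25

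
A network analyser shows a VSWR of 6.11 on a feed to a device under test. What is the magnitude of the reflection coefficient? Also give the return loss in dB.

|Γ| = (S − 1)/(S + 1) = (6.11 − 1)/(6.11 + 1) = 5.11/7.11
RL = −20·log₁₀|Γ| = −20·log₁₀(0.719)

|Γ| ≈ 0.719; return loss ≈ 2.87 dB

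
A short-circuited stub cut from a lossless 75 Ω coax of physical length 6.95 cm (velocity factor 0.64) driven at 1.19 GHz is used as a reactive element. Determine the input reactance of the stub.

λ = v/f = 0.64·c / 1.19 GHz = 0.161 m
βl = 2π·l/λ = 2π × 0.431 = 155°
tan(βl) = -0.465
For a short-circuited stub, Z_in = jZ_0·tan(βl)

X_in ≈ -34.9 Ω (capacitive)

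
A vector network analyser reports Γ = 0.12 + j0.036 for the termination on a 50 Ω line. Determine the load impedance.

Z_L ≈ 63.4 + j4.64 Ω

Z_L = Z_0·(1 + Γ)/(1 − Γ) = 50·(1.12 + j0.036)/(0.88 − j0.036)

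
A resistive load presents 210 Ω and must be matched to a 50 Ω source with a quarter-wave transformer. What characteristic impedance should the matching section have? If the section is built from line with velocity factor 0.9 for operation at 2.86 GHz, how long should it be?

Z_qwt = √(Z_0·R_L) = √(50 × 210) = √10500
λ = 0.9·c/f = 0.0944 m, so l = λ/4 = 0.0236 m

Z_qwt ≈ 102 Ω; length ≈ 2.36 cm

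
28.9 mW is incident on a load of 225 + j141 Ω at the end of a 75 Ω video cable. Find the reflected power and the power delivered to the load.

|Γ| = |(150 + j141)/(300 + j141)| = 0.621
|Γ|² = 0.386
P_refl = |Γ|²·P_inc = 11.1 mW, P_del = (1 − |Γ|²)·P_inc = 17.8 mW

P_reflected ≈ 11.1 mW; P_delivered ≈ 17.8 mW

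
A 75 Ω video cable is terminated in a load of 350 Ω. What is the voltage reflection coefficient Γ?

Γ = (Z_L − Z_0)/(Z_L + Z_0) = (350 − 75)/(350 + 75) = 275/425

Γ = 0.647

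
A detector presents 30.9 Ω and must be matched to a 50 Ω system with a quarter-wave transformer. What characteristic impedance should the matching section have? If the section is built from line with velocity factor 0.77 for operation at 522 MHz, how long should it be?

Z_qwt ≈ 39.3 Ω; length ≈ 11.1 cm

Z_qwt = √(Z_0·R_L) = √(50 × 30.9) = √1545
λ = 0.77·c/f = 0.443 m, so l = λ/4 = 0.111 m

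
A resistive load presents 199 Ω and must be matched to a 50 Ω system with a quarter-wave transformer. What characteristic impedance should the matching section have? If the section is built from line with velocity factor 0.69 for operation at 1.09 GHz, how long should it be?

Z_qwt = √(Z_0·R_L) = √(50 × 199) = √9950
λ = 0.69·c/f = 0.19 m, so l = λ/4 = 0.0475 m

Z_qwt ≈ 99.7 Ω; length ≈ 4.75 cm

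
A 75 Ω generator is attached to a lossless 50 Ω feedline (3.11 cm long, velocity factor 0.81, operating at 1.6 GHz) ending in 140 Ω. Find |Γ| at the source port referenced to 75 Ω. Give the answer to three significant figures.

λ = v/f = 0.81·c / 1.6 GHz = 0.152 m
βl = 2π·l/λ = 2π × 0.205 = 73.7°
tan(βl) = 3.42
Z_in = Z_0·(Z_L + jZ_0·tanβl)/(Z_0 + jZ_L·tanβl) = 19.2 − j12.6 Ω
Γ_s = (Z_in − Z_s)/(Z_in + Z_s) = (-55.8 − j12.6)/(94.2 − j12.6), |Γ_s| = 0.602

|Γ| ≈ 0.602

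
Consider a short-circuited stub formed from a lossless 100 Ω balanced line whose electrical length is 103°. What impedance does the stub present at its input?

Z_in ≈ −j433 Ω

tan(βl) = -4.33
For a short-circuited stub, Z_in = jZ_0·tan(βl)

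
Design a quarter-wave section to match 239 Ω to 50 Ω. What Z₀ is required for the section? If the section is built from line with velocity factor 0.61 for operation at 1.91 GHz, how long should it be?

Z_qwt = √(Z_0·R_L) = √(50 × 239) = √11950
λ = 0.61·c/f = 0.0958 m, so l = λ/4 = 0.024 m

Z_qwt ≈ 109 Ω; length ≈ 2.4 cm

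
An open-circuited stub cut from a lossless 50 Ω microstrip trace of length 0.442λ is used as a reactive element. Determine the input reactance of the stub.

X_in ≈ 131 Ω (inductive)

βl = 2π × 0.442 = 159°
tan(βl) = -0.381
For an open-circuited stub, Z_in = −jZ_0·cot(βl) = −jZ_0/tan(βl)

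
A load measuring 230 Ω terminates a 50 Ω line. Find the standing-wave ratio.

For a purely resistive load, VSWR = R_L/Z_0 or Z_0/R_L (whichever > 1) = 230/50

VSWR ≈ 4.6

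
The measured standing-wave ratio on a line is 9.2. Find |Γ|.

|Γ| ≈ 0.804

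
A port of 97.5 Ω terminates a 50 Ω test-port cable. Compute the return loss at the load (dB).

Γ = (97.5 − 50)/(97.5 + 50) = 0.322
RL = −20·log₁₀|Γ| = −20·log₁₀(0.322)

RL ≈ 9.84 dB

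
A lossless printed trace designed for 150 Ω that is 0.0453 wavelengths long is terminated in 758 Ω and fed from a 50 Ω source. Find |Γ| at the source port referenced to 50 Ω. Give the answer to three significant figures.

|Γ| ≈ 0.868

βl = 2π × 0.0453 = 16.3°
tan(βl) = 0.293
Z_in = Z_0·(Z_L + jZ_0·tanβl)/(Z_0 + jZ_L·tanβl) = 258 − j338 Ω
Γ_s = (Z_in − Z_s)/(Z_in + Z_s) = (208 − j338)/(308 − j338), |Γ_s| = 0.868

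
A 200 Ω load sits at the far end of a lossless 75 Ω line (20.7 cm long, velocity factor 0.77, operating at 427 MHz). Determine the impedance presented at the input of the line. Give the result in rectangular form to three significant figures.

λ = v/f = 0.77·c / 427 MHz = 0.541 m
βl = 2π·l/λ = 2π × 0.383 = 138°
tan(βl) = tan(138°) = -0.908
Z_in = Z_0·(Z_L + jZ_0·tanβl)/(Z_0 + jZ_L·tanβl)
     = 75·(200 − j68.1)/(75 − j182)

Z_in ≈ 53.2 + j60.6 Ω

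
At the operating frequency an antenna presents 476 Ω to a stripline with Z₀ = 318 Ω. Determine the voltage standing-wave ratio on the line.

VSWR ≈ 1.5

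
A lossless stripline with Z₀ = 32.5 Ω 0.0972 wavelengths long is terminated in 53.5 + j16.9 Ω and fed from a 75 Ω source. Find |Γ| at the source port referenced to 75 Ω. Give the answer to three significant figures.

|Γ| ≈ 0.292

βl = 2π × 0.0972 = 35°
tan(βl) = 0.7
Z_in = Z_0·(Z_L + jZ_0·tanβl)/(Z_0 + jZ_L·tanβl) = 46 − j21 Ω
Γ_s = (Z_in − Z_s)/(Z_in + Z_s) = (-29 − j21)/(121 − j21), |Γ_s| = 0.292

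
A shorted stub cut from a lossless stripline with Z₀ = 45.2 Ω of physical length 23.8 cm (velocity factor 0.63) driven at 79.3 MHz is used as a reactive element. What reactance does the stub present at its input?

X_in ≈ 32.8 Ω (inductive)

λ = v/f = 0.63·c / 79.3 MHz = 2.38 m
βl = 2π·l/λ = 2π × 0.0999 = 35.9°
tan(βl) = 0.725
For a shorted stub, Z_in = jZ_0·tan(βl)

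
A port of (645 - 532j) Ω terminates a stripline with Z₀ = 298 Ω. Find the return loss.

Γ = (347 − j532)/(943 − j532), |Γ| = 0.587
RL = −20·log₁₀|Γ| = −20·log₁₀(0.587)

RL ≈ 4.63 dB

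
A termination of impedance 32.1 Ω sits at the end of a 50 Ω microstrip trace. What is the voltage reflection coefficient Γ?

Γ = -0.218

Γ = (Z_L − Z_0)/(Z_L + Z_0) = (32.1 − 50)/(32.1 + 50) = -17.9/82.1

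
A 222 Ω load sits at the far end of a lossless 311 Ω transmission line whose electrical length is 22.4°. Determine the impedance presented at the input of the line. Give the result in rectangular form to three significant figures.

tan(βl) = tan(22.4°) = 0.412
Z_in = Z_0·(Z_L + jZ_0·tanβl)/(Z_0 + jZ_L·tanβl)
     = 311·(222 + j128)/(311 + j91.5)

Z_in ≈ 239 + j57.9 Ω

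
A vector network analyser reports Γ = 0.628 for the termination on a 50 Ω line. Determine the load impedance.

Z_L ≈ 219 Ω

Z_L = Z_0·(1 + Γ)/(1 − Γ) = 50·(1.63)/(0.372)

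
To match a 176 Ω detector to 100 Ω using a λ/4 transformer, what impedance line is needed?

Z_qwt ≈ 133 Ω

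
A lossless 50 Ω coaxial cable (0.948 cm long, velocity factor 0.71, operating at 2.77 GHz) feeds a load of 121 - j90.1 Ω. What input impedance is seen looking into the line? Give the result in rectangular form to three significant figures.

λ = v/f = 0.71·c / 2.77 GHz = 0.0769 m
βl = 2π·l/λ = 2π × 0.123 = 44.4°
tan(βl) = tan(44.4°) = 0.979
Z_in = Z_0·(Z_L + jZ_0·tanβl)/(Z_0 + jZ_L·tanβl)
     = 50·(121 − j41.2)/(138 + j118)

Z_in ≈ 17.9 − j30.2 Ω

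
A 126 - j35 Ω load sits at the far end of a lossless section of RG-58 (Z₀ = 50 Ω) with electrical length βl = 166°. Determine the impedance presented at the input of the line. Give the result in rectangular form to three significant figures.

Z_in ≈ 124 + j37.2 Ω

tan(βl) = tan(166°) = -0.249
Z_in = Z_0·(Z_L + jZ_0·tanβl)/(Z_0 + jZ_L·tanβl)
     = 50·(126 − j47.5)/(41.3 − j31.4)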